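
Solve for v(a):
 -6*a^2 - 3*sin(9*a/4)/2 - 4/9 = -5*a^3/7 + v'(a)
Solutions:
 v(a) = C1 + 5*a^4/28 - 2*a^3 - 4*a/9 + 2*cos(9*a/4)/3


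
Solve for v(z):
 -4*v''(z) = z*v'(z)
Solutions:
 v(z) = C1 + C2*erf(sqrt(2)*z/4)


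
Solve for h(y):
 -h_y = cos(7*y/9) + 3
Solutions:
 h(y) = C1 - 3*y - 9*sin(7*y/9)/7


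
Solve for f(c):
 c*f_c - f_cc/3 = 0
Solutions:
 f(c) = C1 + C2*erfi(sqrt(6)*c/2)


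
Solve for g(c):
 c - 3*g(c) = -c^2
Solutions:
 g(c) = c*(c + 1)/3


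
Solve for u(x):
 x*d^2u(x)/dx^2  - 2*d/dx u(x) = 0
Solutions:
 u(x) = C1 + C2*x^3


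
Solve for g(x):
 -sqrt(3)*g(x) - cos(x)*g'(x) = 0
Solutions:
 g(x) = C1*(sin(x) - 1)^(sqrt(3)/2)/(sin(x) + 1)^(sqrt(3)/2)


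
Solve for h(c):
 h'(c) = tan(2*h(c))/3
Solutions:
 h(c) = -asin(C1*exp(2*c/3))/2 + pi/2
 h(c) = asin(C1*exp(2*c/3))/2


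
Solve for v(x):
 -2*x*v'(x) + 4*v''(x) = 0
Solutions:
 v(x) = C1 + C2*erfi(x/2)


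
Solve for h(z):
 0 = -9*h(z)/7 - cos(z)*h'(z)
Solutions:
 h(z) = C1*(sin(z) - 1)^(9/14)/(sin(z) + 1)^(9/14)


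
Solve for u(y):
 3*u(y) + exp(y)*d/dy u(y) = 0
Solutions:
 u(y) = C1*exp(3*exp(-y))


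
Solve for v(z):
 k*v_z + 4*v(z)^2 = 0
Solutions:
 v(z) = k/(C1*k + 4*z)


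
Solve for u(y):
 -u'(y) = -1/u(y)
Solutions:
 u(y) = -sqrt(C1 + 2*y)
 u(y) = sqrt(C1 + 2*y)


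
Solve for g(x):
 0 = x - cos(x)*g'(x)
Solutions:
 g(x) = C1 + Integral(x/cos(x), x)


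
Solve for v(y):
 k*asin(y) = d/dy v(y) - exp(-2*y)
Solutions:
 v(y) = C1 + k*y*asin(y) + k*sqrt(1 - y^2) - exp(-2*y)/2


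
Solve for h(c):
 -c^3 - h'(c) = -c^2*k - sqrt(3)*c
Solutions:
 h(c) = C1 - c^4/4 + c^3*k/3 + sqrt(3)*c^2/2


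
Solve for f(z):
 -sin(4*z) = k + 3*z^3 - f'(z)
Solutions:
 f(z) = C1 + k*z + 3*z^4/4 - cos(4*z)/4


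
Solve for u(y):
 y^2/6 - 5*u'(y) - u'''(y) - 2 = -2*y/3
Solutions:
 u(y) = C1 + C2*sin(sqrt(5)*y) + C3*cos(sqrt(5)*y) + y^3/90 + y^2/15 - 31*y/75


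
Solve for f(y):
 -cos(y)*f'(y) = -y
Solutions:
 f(y) = C1 + Integral(y/cos(y), y)


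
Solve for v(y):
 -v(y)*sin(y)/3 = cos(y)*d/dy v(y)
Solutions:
 v(y) = C1*cos(y)^(1/3)


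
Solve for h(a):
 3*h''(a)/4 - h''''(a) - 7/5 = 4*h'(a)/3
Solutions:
 h(a) = C1 + C2*exp(3^(1/3)*a*(3/(sqrt(247)/8 + 2)^(1/3) + 4*3^(1/3)*(sqrt(247)/8 + 2)^(1/3))/24)*sin(sqrt(3)*a*(-4*(9*sqrt(247)/8 + 18)^(1/3) + 9/(9*sqrt(247)/8 + 18)^(1/3))/24) + C3*exp(3^(1/3)*a*(3/(sqrt(247)/8 + 2)^(1/3) + 4*3^(1/3)*(sqrt(247)/8 + 2)^(1/3))/24)*cos(sqrt(3)*a*(-4*(9*sqrt(247)/8 + 18)^(1/3) + 9/(9*sqrt(247)/8 + 18)^(1/3))/24) + C4*exp(-3^(1/3)*a*(3/(sqrt(247)/8 + 2)^(1/3) + 4*3^(1/3)*(sqrt(247)/8 + 2)^(1/3))/12) - 21*a/20


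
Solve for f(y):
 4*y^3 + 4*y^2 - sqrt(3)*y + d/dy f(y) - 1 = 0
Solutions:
 f(y) = C1 - y^4 - 4*y^3/3 + sqrt(3)*y^2/2 + y


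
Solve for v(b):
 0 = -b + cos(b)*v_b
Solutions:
 v(b) = C1 + Integral(b/cos(b), b)


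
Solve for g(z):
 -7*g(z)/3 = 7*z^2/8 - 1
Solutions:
 g(z) = 3/7 - 3*z^2/8


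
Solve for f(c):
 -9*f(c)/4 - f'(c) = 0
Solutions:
 f(c) = C1*exp(-9*c/4)


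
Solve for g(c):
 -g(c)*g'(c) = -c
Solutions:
 g(c) = -sqrt(C1 + c^2)
 g(c) = sqrt(C1 + c^2)


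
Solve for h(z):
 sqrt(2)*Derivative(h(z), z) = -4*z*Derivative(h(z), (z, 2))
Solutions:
 h(z) = C1 + C2*z^(1 - sqrt(2)/4)


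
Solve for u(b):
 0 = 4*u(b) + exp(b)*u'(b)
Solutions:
 u(b) = C1*exp(4*exp(-b))


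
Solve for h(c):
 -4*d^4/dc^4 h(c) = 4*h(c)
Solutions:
 h(c) = (C1*sin(sqrt(2)*c/2) + C2*cos(sqrt(2)*c/2))*exp(-sqrt(2)*c/2) + (C3*sin(sqrt(2)*c/2) + C4*cos(sqrt(2)*c/2))*exp(sqrt(2)*c/2)


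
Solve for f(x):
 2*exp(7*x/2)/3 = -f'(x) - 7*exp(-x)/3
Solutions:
 f(x) = C1 - 4*exp(7*x/2)/21 + 7*exp(-x)/3


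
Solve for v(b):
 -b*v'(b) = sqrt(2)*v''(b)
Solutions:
 v(b) = C1 + C2*erf(2^(1/4)*b/2)


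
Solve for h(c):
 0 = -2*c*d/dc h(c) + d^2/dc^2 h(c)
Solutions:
 h(c) = C1 + C2*erfi(c)


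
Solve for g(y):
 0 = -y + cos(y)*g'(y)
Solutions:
 g(y) = C1 + Integral(y/cos(y), y)


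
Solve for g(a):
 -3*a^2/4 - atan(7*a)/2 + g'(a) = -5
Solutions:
 g(a) = C1 + a^3/4 + a*atan(7*a)/2 - 5*a - log(49*a^2 + 1)/28


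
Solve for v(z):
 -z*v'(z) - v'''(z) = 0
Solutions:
 v(z) = C1 + Integral(C2*airyai(-z) + C3*airybi(-z), z)


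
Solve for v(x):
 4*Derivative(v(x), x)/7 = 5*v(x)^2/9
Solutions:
 v(x) = -36/(C1 + 35*x)


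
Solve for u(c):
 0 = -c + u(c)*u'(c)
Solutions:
 u(c) = -sqrt(C1 + c^2)
 u(c) = sqrt(C1 + c^2)


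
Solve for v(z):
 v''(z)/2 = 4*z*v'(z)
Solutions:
 v(z) = C1 + C2*erfi(2*z)


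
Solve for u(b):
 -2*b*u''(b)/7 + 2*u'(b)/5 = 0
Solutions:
 u(b) = C1 + C2*b^(12/5)


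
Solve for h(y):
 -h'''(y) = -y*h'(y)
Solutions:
 h(y) = C1 + Integral(C2*airyai(y) + C3*airybi(y), y)


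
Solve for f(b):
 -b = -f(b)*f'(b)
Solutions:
 f(b) = -sqrt(C1 + b^2)
 f(b) = sqrt(C1 + b^2)


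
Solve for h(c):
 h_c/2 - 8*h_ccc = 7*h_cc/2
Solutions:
 h(c) = C1 + C2*exp(c*(-7 + sqrt(113))/32) + C3*exp(-c*(7 + sqrt(113))/32)


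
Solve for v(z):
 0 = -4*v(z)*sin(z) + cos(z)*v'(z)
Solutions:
 v(z) = C1/cos(z)^4


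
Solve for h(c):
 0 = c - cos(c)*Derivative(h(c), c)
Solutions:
 h(c) = C1 + Integral(c/cos(c), c)


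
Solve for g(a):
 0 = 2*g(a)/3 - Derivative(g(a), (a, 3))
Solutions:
 g(a) = C3*exp(2^(1/3)*3^(2/3)*a/3) + (C1*sin(2^(1/3)*3^(1/6)*a/2) + C2*cos(2^(1/3)*3^(1/6)*a/2))*exp(-2^(1/3)*3^(2/3)*a/6)


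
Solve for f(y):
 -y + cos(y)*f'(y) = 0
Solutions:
 f(y) = C1 + Integral(y/cos(y), y)


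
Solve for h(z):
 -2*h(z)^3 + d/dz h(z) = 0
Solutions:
 h(z) = -sqrt(2)*sqrt(-1/(C1 + 2*z))/2
 h(z) = sqrt(2)*sqrt(-1/(C1 + 2*z))/2


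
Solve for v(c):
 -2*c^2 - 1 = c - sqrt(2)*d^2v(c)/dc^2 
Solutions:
 v(c) = C1 + C2*c + sqrt(2)*c^4/12 + sqrt(2)*c^3/12 + sqrt(2)*c^2/4


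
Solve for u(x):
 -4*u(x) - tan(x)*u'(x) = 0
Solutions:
 u(x) = C1/sin(x)^4


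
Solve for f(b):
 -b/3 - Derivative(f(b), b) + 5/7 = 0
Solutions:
 f(b) = C1 - b^2/6 + 5*b/7


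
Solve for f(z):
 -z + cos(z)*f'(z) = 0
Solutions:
 f(z) = C1 + Integral(z/cos(z), z)


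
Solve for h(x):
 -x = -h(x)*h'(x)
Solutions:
 h(x) = -sqrt(C1 + x^2)
 h(x) = sqrt(C1 + x^2)


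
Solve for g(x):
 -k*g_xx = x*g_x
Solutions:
 g(x) = C1 + C2*sqrt(k)*erf(sqrt(2)*x*sqrt(1/k)/2)


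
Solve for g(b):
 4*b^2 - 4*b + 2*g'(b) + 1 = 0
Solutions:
 g(b) = C1 - 2*b^3/3 + b^2 - b/2


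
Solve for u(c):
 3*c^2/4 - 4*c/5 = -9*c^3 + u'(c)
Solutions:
 u(c) = C1 + 9*c^4/4 + c^3/4 - 2*c^2/5


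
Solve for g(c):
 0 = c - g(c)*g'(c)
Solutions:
 g(c) = -sqrt(C1 + c^2)
 g(c) = sqrt(C1 + c^2)


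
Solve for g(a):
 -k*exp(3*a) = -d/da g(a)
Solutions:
 g(a) = C1 + k*exp(3*a)/3


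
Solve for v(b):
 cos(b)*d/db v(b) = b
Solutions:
 v(b) = C1 + Integral(b/cos(b), b)


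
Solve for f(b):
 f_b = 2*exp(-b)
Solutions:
 f(b) = C1 - 2*exp(-b)


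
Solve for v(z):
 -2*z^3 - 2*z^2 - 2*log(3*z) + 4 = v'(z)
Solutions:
 v(z) = C1 - z^4/2 - 2*z^3/3 - 2*z*log(z) - z*log(9) + 6*z


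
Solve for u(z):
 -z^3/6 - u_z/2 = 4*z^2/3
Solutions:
 u(z) = C1 - z^4/12 - 8*z^3/9


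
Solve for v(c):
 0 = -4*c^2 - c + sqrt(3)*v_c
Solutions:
 v(c) = C1 + 4*sqrt(3)*c^3/9 + sqrt(3)*c^2/6


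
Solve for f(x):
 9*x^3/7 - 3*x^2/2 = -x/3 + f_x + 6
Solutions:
 f(x) = C1 + 9*x^4/28 - x^3/2 + x^2/6 - 6*x


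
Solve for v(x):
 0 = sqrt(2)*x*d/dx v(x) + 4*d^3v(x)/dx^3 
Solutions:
 v(x) = C1 + Integral(C2*airyai(-sqrt(2)*x/2) + C3*airybi(-sqrt(2)*x/2), x)


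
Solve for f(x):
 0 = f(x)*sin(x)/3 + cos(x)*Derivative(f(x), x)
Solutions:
 f(x) = C1*cos(x)^(1/3)


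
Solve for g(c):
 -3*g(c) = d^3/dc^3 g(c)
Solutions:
 g(c) = C3*exp(-3^(1/3)*c) + (C1*sin(3^(5/6)*c/2) + C2*cos(3^(5/6)*c/2))*exp(3^(1/3)*c/2)


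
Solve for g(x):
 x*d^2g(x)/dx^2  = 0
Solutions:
 g(x) = C1 + C2*x


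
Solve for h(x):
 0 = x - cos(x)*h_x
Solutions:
 h(x) = C1 + Integral(x/cos(x), x)


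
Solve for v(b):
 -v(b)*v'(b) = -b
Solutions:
 v(b) = -sqrt(C1 + b^2)
 v(b) = sqrt(C1 + b^2)


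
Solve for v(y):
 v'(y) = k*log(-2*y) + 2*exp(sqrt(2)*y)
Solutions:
 v(y) = C1 + k*y*log(-y) + k*y*(-1 + log(2)) + sqrt(2)*exp(sqrt(2)*y)


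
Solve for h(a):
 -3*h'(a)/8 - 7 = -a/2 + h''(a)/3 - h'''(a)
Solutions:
 h(a) = C1 + C2*exp(a*(2 - sqrt(58))/12) + C3*exp(a*(2 + sqrt(58))/12) + 2*a^2/3 - 536*a/27


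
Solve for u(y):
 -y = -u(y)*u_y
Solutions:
 u(y) = -sqrt(C1 + y^2)
 u(y) = sqrt(C1 + y^2)


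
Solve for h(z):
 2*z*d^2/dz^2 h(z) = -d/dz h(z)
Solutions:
 h(z) = C1 + C2*sqrt(z)


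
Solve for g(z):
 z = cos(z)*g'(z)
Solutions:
 g(z) = C1 + Integral(z/cos(z), z)


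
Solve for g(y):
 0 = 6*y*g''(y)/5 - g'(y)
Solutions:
 g(y) = C1 + C2*y^(11/6)


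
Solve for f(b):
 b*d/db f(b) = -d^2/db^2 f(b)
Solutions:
 f(b) = C1 + C2*erf(sqrt(2)*b/2)


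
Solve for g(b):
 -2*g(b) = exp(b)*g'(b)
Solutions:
 g(b) = C1*exp(2*exp(-b))


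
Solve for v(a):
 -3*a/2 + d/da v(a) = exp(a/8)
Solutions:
 v(a) = C1 + 3*a^2/4 + 8*exp(a/8)


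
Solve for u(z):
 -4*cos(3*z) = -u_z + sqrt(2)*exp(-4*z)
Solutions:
 u(z) = C1 + 4*sin(3*z)/3 - sqrt(2)*exp(-4*z)/4


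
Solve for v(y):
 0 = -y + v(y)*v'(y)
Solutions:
 v(y) = -sqrt(C1 + y^2)
 v(y) = sqrt(C1 + y^2)


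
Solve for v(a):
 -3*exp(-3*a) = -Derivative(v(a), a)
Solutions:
 v(a) = C1 - exp(-3*a)


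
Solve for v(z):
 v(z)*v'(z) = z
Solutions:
 v(z) = -sqrt(C1 + z^2)
 v(z) = sqrt(C1 + z^2)


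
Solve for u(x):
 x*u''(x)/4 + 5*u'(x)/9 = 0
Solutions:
 u(x) = C1 + C2/x^(11/9)


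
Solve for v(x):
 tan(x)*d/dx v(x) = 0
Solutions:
 v(x) = C1


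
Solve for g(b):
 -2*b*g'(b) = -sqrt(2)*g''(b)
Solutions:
 g(b) = C1 + C2*erfi(2^(3/4)*b/2)


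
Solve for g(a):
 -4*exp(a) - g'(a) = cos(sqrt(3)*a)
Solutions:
 g(a) = C1 - 4*exp(a) - sqrt(3)*sin(sqrt(3)*a)/3


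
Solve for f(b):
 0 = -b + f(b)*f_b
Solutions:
 f(b) = -sqrt(C1 + b^2)
 f(b) = sqrt(C1 + b^2)


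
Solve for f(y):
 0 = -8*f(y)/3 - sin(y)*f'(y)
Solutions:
 f(y) = C1*(cos(y) + 1)^(4/3)/(cos(y) - 1)^(4/3)


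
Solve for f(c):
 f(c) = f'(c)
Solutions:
 f(c) = C1*exp(c)


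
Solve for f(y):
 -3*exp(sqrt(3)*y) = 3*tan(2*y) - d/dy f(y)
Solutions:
 f(y) = C1 + sqrt(3)*exp(sqrt(3)*y) - 3*log(cos(2*y))/2


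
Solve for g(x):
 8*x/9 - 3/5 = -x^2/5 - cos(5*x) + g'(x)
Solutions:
 g(x) = C1 + x^3/15 + 4*x^2/9 - 3*x/5 + sin(5*x)/5


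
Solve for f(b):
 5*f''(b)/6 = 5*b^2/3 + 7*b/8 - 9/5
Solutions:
 f(b) = C1 + C2*b + b^4/6 + 7*b^3/40 - 27*b^2/25


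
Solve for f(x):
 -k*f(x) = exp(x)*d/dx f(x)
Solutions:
 f(x) = C1*exp(k*exp(-x))


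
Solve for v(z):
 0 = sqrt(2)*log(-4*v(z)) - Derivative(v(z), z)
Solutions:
 -sqrt(2)*Integral(1/(log(-_y) + 2*log(2)), (_y, v(z)))/2 = C1 - z


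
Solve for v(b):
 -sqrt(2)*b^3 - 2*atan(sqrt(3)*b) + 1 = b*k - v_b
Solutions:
 v(b) = C1 + sqrt(2)*b^4/4 + b^2*k/2 + 2*b*atan(sqrt(3)*b) - b - sqrt(3)*log(3*b^2 + 1)/3


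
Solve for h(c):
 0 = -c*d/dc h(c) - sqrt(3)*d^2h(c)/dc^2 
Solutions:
 h(c) = C1 + C2*erf(sqrt(2)*3^(3/4)*c/6)


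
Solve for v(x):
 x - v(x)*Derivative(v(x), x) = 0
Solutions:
 v(x) = -sqrt(C1 + x^2)
 v(x) = sqrt(C1 + x^2)


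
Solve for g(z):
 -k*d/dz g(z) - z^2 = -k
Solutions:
 g(z) = C1 + z - z^3/(3*k)


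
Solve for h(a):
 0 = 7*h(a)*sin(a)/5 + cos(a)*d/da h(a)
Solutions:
 h(a) = C1*cos(a)^(7/5)


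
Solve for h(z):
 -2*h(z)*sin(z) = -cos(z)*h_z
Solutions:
 h(z) = C1/cos(z)^2


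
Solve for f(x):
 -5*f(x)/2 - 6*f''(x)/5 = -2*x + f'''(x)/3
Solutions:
 f(x) = C1*exp(x*(-24 + 24*6^(2/3)/(25*sqrt(1201) + 913)^(1/3) + 6^(1/3)*(25*sqrt(1201) + 913)^(1/3))/20)*sin(2^(1/3)*3^(1/6)*x*(-3^(2/3)*(25*sqrt(1201) + 913)^(1/3) + 72*2^(1/3)/(25*sqrt(1201) + 913)^(1/3))/20) + C2*exp(x*(-24 + 24*6^(2/3)/(25*sqrt(1201) + 913)^(1/3) + 6^(1/3)*(25*sqrt(1201) + 913)^(1/3))/20)*cos(2^(1/3)*3^(1/6)*x*(-3^(2/3)*(25*sqrt(1201) + 913)^(1/3) + 72*2^(1/3)/(25*sqrt(1201) + 913)^(1/3))/20) + C3*exp(-x*(24*6^(2/3)/(25*sqrt(1201) + 913)^(1/3) + 12 + 6^(1/3)*(25*sqrt(1201) + 913)^(1/3))/10) + 4*x/5


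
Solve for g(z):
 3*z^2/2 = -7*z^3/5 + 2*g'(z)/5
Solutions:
 g(z) = C1 + 7*z^4/8 + 5*z^3/4


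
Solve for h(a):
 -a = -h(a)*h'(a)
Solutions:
 h(a) = -sqrt(C1 + a^2)
 h(a) = sqrt(C1 + a^2)


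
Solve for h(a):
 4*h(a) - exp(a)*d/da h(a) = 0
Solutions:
 h(a) = C1*exp(-4*exp(-a))


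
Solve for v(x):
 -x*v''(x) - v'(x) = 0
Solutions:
 v(x) = C1 + C2*log(x)


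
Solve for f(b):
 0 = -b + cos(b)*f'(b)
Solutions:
 f(b) = C1 + Integral(b/cos(b), b)


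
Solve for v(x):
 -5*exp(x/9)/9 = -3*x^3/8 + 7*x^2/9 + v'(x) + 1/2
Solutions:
 v(x) = C1 + 3*x^4/32 - 7*x^3/27 - x/2 - 5*exp(x/9)


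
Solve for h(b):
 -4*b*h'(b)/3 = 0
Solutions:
 h(b) = C1


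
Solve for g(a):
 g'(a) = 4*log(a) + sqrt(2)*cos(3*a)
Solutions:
 g(a) = C1 + 4*a*log(a) - 4*a + sqrt(2)*sin(3*a)/3


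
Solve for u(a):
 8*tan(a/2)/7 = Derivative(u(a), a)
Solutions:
 u(a) = C1 - 16*log(cos(a/2))/7


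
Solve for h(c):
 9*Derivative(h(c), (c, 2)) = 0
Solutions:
 h(c) = C1 + C2*c


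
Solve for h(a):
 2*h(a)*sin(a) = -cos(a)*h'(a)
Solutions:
 h(a) = C1*cos(a)^2


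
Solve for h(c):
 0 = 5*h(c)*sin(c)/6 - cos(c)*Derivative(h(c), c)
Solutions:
 h(c) = C1/cos(c)^(5/6)


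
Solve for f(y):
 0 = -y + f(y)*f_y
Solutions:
 f(y) = -sqrt(C1 + y^2)
 f(y) = sqrt(C1 + y^2)


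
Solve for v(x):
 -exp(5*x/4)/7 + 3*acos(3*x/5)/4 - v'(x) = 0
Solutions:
 v(x) = C1 + 3*x*acos(3*x/5)/4 - sqrt(25 - 9*x^2)/4 - 4*exp(5*x/4)/35


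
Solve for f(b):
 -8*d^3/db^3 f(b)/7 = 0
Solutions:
 f(b) = C1 + C2*b + C3*b^2


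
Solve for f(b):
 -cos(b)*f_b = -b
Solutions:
 f(b) = C1 + Integral(b/cos(b), b)


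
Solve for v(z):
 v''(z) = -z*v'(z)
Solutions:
 v(z) = C1 + C2*erf(sqrt(2)*z/2)


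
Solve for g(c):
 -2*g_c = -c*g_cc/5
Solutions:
 g(c) = C1 + C2*c^11


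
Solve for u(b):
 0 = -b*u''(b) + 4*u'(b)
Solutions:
 u(b) = C1 + C2*b^5


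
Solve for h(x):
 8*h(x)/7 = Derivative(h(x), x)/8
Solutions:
 h(x) = C1*exp(64*x/7)


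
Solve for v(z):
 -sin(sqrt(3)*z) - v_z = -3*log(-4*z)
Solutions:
 v(z) = C1 + 3*z*log(-z) - 3*z + 6*z*log(2) + sqrt(3)*cos(sqrt(3)*z)/3


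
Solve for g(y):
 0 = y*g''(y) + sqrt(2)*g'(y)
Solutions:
 g(y) = C1 + C2*y^(1 - sqrt(2))


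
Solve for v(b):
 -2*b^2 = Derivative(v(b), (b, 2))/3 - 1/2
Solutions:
 v(b) = C1 + C2*b - b^4/2 + 3*b^2/4


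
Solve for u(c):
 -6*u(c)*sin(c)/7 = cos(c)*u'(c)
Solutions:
 u(c) = C1*cos(c)^(6/7)


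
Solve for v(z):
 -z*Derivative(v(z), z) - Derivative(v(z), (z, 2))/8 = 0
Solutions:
 v(z) = C1 + C2*erf(2*z)


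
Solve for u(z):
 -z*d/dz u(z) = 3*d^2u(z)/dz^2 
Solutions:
 u(z) = C1 + C2*erf(sqrt(6)*z/6)


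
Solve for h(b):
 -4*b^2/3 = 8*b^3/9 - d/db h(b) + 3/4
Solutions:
 h(b) = C1 + 2*b^4/9 + 4*b^3/9 + 3*b/4


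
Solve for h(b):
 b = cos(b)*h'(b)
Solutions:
 h(b) = C1 + Integral(b/cos(b), b)


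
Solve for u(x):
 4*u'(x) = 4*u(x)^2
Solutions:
 u(x) = -1/(C1 + x)


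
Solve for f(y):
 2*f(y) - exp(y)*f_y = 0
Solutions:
 f(y) = C1*exp(-2*exp(-y))


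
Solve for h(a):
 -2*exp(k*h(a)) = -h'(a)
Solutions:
 h(a) = Piecewise((log(-1/(C1*k + 2*a*k))/k, Ne(k, 0)), (nan, True))
 h(a) = Piecewise((C1 + 2*a, Eq(k, 0)), (nan, True))


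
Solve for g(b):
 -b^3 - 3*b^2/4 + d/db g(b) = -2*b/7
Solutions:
 g(b) = C1 + b^4/4 + b^3/4 - b^2/7


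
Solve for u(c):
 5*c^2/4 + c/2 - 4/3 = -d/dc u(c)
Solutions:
 u(c) = C1 - 5*c^3/12 - c^2/4 + 4*c/3


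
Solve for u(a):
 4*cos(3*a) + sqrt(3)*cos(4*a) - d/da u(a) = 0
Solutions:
 u(a) = C1 + 4*sin(3*a)/3 + sqrt(3)*sin(4*a)/4


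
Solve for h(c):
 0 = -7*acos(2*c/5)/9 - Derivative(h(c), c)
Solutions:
 h(c) = C1 - 7*c*acos(2*c/5)/9 + 7*sqrt(25 - 4*c^2)/18


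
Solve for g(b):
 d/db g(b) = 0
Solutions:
 g(b) = C1


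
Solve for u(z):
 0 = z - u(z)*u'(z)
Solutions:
 u(z) = -sqrt(C1 + z^2)
 u(z) = sqrt(C1 + z^2)


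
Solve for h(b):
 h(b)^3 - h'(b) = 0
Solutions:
 h(b) = -sqrt(2)*sqrt(-1/(C1 + b))/2
 h(b) = sqrt(2)*sqrt(-1/(C1 + b))/2


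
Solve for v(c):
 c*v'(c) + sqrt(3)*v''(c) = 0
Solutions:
 v(c) = C1 + C2*erf(sqrt(2)*3^(3/4)*c/6)


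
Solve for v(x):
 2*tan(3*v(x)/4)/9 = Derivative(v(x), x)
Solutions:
 v(x) = -4*asin(C1*exp(x/6))/3 + 4*pi/3
 v(x) = 4*asin(C1*exp(x/6))/3


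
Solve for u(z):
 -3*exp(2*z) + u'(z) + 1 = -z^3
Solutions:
 u(z) = C1 - z^4/4 - z + 3*exp(2*z)/2


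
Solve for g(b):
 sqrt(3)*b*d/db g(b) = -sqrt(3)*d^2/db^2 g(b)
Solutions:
 g(b) = C1 + C2*erf(sqrt(2)*b/2)


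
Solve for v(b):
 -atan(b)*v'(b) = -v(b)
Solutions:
 v(b) = C1*exp(Integral(1/atan(b), b))


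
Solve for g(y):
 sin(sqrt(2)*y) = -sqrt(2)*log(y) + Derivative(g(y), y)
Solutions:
 g(y) = C1 + sqrt(2)*y*(log(y) - 1) - sqrt(2)*cos(sqrt(2)*y)/2


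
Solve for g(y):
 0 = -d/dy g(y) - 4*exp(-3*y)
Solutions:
 g(y) = C1 + 4*exp(-3*y)/3


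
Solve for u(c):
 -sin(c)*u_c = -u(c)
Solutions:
 u(c) = C1*sqrt(cos(c) - 1)/sqrt(cos(c) + 1)


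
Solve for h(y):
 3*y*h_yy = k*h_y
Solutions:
 h(y) = C1 + y^(re(k)/3 + 1)*(C2*sin(log(y)*Abs(im(k))/3) + C3*cos(log(y)*im(k)/3))


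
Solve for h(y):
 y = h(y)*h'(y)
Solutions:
 h(y) = -sqrt(C1 + y^2)
 h(y) = sqrt(C1 + y^2)


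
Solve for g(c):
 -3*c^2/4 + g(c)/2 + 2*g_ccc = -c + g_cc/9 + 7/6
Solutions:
 g(c) = C1*exp(c*((81*sqrt(59043) + 19682)^(-1/3) + 2 + (81*sqrt(59043) + 19682)^(1/3))/108)*sin(sqrt(3)*c*(-(81*sqrt(59043) + 19682)^(1/3) + (81*sqrt(59043) + 19682)^(-1/3))/108) + C2*exp(c*((81*sqrt(59043) + 19682)^(-1/3) + 2 + (81*sqrt(59043) + 19682)^(1/3))/108)*cos(sqrt(3)*c*(-(81*sqrt(59043) + 19682)^(1/3) + (81*sqrt(59043) + 19682)^(-1/3))/108) + C3*exp(c*(-(81*sqrt(59043) + 19682)^(1/3) - 1/(81*sqrt(59043) + 19682)^(1/3) + 1)/54) + 3*c^2/2 - 2*c + 3


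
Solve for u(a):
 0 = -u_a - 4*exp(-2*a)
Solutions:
 u(a) = C1 + 2*exp(-2*a)


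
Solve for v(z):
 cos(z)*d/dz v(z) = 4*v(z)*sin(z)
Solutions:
 v(z) = C1/cos(z)^4


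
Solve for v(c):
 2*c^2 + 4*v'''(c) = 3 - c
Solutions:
 v(c) = C1 + C2*c + C3*c^2 - c^5/120 - c^4/96 + c^3/8


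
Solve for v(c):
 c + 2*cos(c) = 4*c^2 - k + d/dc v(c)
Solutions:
 v(c) = C1 - 4*c^3/3 + c^2/2 + c*k + 2*sin(c)


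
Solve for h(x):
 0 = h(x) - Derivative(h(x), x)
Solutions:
 h(x) = C1*exp(x)


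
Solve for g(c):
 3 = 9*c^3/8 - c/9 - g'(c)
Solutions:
 g(c) = C1 + 9*c^4/32 - c^2/18 - 3*c


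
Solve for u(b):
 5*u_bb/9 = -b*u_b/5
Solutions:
 u(b) = C1 + C2*erf(3*sqrt(2)*b/10)


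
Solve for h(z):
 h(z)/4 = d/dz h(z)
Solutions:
 h(z) = C1*exp(z/4)


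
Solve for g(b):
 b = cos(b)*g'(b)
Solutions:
 g(b) = C1 + Integral(b/cos(b), b)


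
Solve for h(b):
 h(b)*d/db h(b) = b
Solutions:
 h(b) = -sqrt(C1 + b^2)
 h(b) = sqrt(C1 + b^2)


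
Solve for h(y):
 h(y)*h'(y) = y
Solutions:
 h(y) = -sqrt(C1 + y^2)
 h(y) = sqrt(C1 + y^2)


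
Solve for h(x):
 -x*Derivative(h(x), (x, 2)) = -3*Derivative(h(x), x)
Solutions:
 h(x) = C1 + C2*x^4


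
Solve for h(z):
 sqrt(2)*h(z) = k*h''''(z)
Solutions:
 h(z) = C1*exp(-2^(1/8)*z*(1/k)^(1/4)) + C2*exp(2^(1/8)*z*(1/k)^(1/4)) + C3*exp(-2^(1/8)*I*z*(1/k)^(1/4)) + C4*exp(2^(1/8)*I*z*(1/k)^(1/4))


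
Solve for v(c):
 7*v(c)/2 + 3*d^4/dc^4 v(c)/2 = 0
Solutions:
 v(c) = (C1*sin(sqrt(2)*3^(3/4)*7^(1/4)*c/6) + C2*cos(sqrt(2)*3^(3/4)*7^(1/4)*c/6))*exp(-sqrt(2)*3^(3/4)*7^(1/4)*c/6) + (C3*sin(sqrt(2)*3^(3/4)*7^(1/4)*c/6) + C4*cos(sqrt(2)*3^(3/4)*7^(1/4)*c/6))*exp(sqrt(2)*3^(3/4)*7^(1/4)*c/6)


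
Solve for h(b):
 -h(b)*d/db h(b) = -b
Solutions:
 h(b) = -sqrt(C1 + b^2)
 h(b) = sqrt(C1 + b^2)


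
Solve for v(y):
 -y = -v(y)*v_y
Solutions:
 v(y) = -sqrt(C1 + y^2)
 v(y) = sqrt(C1 + y^2)


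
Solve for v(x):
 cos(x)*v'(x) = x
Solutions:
 v(x) = C1 + Integral(x/cos(x), x)


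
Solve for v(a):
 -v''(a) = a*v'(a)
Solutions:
 v(a) = C1 + C2*erf(sqrt(2)*a/2)


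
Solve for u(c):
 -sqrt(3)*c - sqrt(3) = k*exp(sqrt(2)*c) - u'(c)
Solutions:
 u(c) = C1 + sqrt(3)*c^2/2 + sqrt(3)*c + sqrt(2)*k*exp(sqrt(2)*c)/2


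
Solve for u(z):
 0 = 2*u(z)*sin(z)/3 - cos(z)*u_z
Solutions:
 u(z) = C1/cos(z)^(2/3)


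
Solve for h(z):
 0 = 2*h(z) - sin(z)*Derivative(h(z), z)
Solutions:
 h(z) = C1*(cos(z) - 1)/(cos(z) + 1)


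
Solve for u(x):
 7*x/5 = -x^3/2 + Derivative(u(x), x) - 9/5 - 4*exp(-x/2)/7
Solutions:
 u(x) = C1 + x^4/8 + 7*x^2/10 + 9*x/5 - 8*exp(-x/2)/7


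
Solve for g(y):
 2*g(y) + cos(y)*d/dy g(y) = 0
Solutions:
 g(y) = C1*(sin(y) - 1)/(sin(y) + 1)


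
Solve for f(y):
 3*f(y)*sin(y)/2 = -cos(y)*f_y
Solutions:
 f(y) = C1*cos(y)^(3/2)


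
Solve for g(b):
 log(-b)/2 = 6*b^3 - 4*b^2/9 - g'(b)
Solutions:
 g(b) = C1 + 3*b^4/2 - 4*b^3/27 - b*log(-b)/2 + b/2


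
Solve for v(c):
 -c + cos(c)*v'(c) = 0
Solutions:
 v(c) = C1 + Integral(c/cos(c), c)


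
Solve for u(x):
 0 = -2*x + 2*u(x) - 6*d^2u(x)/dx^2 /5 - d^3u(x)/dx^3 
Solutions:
 u(x) = C1*exp(-x*(4/(5*sqrt(545) + 117)^(1/3) + 4 + (5*sqrt(545) + 117)^(1/3))/10)*sin(sqrt(3)*x*(-(5*sqrt(545) + 117)^(1/3) + 4/(5*sqrt(545) + 117)^(1/3))/10) + C2*exp(-x*(4/(5*sqrt(545) + 117)^(1/3) + 4 + (5*sqrt(545) + 117)^(1/3))/10)*cos(sqrt(3)*x*(-(5*sqrt(545) + 117)^(1/3) + 4/(5*sqrt(545) + 117)^(1/3))/10) + C3*exp(x*(-2 + 4/(5*sqrt(545) + 117)^(1/3) + (5*sqrt(545) + 117)^(1/3))/5) + x


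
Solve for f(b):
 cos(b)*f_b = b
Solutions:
 f(b) = C1 + Integral(b/cos(b), b)


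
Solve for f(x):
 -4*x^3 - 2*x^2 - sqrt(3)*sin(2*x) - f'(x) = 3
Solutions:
 f(x) = C1 - x^4 - 2*x^3/3 - 3*x + sqrt(3)*cos(2*x)/2


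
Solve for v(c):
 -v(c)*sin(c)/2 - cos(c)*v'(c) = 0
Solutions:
 v(c) = C1*sqrt(cos(c))


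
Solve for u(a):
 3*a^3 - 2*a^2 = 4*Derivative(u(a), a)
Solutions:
 u(a) = C1 + 3*a^4/16 - a^3/6


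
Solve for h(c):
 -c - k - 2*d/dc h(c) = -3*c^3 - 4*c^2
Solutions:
 h(c) = C1 + 3*c^4/8 + 2*c^3/3 - c^2/4 - c*k/2


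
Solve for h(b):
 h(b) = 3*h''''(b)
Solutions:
 h(b) = C1*exp(-3^(3/4)*b/3) + C2*exp(3^(3/4)*b/3) + C3*sin(3^(3/4)*b/3) + C4*cos(3^(3/4)*b/3)


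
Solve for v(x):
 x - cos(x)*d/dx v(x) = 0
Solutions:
 v(x) = C1 + Integral(x/cos(x), x)


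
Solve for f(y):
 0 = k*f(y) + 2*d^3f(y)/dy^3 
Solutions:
 f(y) = C1*exp(2^(2/3)*y*(-k)^(1/3)/2) + C2*exp(2^(2/3)*y*(-k)^(1/3)*(-1 + sqrt(3)*I)/4) + C3*exp(-2^(2/3)*y*(-k)^(1/3)*(1 + sqrt(3)*I)/4)


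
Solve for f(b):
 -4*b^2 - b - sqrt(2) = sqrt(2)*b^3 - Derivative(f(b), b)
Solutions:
 f(b) = C1 + sqrt(2)*b^4/4 + 4*b^3/3 + b^2/2 + sqrt(2)*b


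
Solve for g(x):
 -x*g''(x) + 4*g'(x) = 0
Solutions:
 g(x) = C1 + C2*x^5


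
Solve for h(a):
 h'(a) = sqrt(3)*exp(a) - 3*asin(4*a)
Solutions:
 h(a) = C1 - 3*a*asin(4*a) - 3*sqrt(1 - 16*a^2)/4 + sqrt(3)*exp(a)


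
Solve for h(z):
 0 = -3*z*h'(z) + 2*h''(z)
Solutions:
 h(z) = C1 + C2*erfi(sqrt(3)*z/2)


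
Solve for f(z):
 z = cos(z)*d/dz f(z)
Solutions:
 f(z) = C1 + Integral(z/cos(z), z)


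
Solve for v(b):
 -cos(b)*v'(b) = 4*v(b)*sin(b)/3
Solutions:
 v(b) = C1*cos(b)^(4/3)


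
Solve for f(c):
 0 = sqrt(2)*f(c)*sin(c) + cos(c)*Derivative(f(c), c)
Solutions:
 f(c) = C1*cos(c)^(sqrt(2))


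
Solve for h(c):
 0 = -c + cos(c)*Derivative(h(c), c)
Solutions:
 h(c) = C1 + Integral(c/cos(c), c)


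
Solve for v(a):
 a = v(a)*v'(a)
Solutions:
 v(a) = -sqrt(C1 + a^2)
 v(a) = sqrt(C1 + a^2)


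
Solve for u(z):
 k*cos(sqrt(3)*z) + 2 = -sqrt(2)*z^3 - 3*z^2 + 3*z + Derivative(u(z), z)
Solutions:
 u(z) = C1 + sqrt(3)*k*sin(sqrt(3)*z)/3 + sqrt(2)*z^4/4 + z^3 - 3*z^2/2 + 2*z


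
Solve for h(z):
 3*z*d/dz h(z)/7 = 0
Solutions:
 h(z) = C1


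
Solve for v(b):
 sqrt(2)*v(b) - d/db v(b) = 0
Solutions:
 v(b) = C1*exp(sqrt(2)*b)


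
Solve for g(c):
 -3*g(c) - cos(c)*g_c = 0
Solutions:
 g(c) = C1*(sin(c) - 1)^(3/2)/(sin(c) + 1)^(3/2)


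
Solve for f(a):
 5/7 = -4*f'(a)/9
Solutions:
 f(a) = C1 - 45*a/28


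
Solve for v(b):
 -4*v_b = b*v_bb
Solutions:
 v(b) = C1 + C2/b^3


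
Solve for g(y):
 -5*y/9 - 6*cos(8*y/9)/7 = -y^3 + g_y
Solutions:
 g(y) = C1 + y^4/4 - 5*y^2/18 - 27*sin(8*y/9)/28


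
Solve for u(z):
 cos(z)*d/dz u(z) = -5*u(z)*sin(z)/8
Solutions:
 u(z) = C1*cos(z)^(5/8)


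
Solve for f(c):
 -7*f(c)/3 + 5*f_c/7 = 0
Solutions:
 f(c) = C1*exp(49*c/15)


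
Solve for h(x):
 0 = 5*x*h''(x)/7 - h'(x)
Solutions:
 h(x) = C1 + C2*x^(12/5)


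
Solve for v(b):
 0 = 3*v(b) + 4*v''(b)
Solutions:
 v(b) = C1*sin(sqrt(3)*b/2) + C2*cos(sqrt(3)*b/2)


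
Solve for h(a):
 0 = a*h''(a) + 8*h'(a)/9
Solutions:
 h(a) = C1 + C2*a^(1/9)


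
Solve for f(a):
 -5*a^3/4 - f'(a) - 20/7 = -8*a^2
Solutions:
 f(a) = C1 - 5*a^4/16 + 8*a^3/3 - 20*a/7


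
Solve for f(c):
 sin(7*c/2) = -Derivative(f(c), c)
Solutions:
 f(c) = C1 + 2*cos(7*c/2)/7


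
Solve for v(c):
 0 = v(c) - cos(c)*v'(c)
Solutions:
 v(c) = C1*sqrt(sin(c) + 1)/sqrt(sin(c) - 1)


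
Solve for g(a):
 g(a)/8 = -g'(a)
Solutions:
 g(a) = C1*exp(-a/8)


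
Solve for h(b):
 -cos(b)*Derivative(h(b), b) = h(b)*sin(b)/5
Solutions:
 h(b) = C1*cos(b)^(1/5)


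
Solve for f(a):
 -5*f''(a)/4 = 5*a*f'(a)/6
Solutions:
 f(a) = C1 + C2*erf(sqrt(3)*a/3)


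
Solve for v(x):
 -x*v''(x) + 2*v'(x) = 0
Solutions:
 v(x) = C1 + C2*x^3


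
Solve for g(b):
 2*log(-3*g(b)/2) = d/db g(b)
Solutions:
 -Integral(1/(log(-_y) - log(2) + log(3)), (_y, g(b)))/2 = C1 - b


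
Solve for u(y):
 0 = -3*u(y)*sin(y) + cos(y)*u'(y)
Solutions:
 u(y) = C1/cos(y)^3


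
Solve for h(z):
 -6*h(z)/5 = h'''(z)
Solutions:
 h(z) = C3*exp(-5^(2/3)*6^(1/3)*z/5) + (C1*sin(2^(1/3)*3^(5/6)*5^(2/3)*z/10) + C2*cos(2^(1/3)*3^(5/6)*5^(2/3)*z/10))*exp(5^(2/3)*6^(1/3)*z/10)


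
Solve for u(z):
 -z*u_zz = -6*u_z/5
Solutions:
 u(z) = C1 + C2*z^(11/5)


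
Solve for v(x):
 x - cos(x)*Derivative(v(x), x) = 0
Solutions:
 v(x) = C1 + Integral(x/cos(x), x)


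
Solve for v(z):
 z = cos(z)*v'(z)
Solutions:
 v(z) = C1 + Integral(z/cos(z), z)


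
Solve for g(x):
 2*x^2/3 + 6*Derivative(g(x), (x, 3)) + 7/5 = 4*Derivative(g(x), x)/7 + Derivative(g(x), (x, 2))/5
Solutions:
 g(x) = C1 + C2*exp(x*(7 - sqrt(16849))/420) + C3*exp(x*(7 + sqrt(16849))/420) + 7*x^3/18 - 49*x^2/120 + 32683*x/1200


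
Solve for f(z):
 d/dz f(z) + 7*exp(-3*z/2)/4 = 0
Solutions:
 f(z) = C1 + 7*exp(-3*z/2)/6


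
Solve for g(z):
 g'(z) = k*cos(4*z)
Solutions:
 g(z) = C1 + k*sin(4*z)/4


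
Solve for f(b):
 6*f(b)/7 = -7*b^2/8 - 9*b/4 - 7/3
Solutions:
 f(b) = -49*b^2/48 - 21*b/8 - 49/18


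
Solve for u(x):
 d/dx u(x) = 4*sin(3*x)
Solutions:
 u(x) = C1 - 4*cos(3*x)/3


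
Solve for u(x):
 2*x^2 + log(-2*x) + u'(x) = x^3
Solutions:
 u(x) = C1 + x^4/4 - 2*x^3/3 - x*log(-x) + x*(1 - log(2))


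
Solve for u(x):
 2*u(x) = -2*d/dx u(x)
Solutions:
 u(x) = C1*exp(-x)


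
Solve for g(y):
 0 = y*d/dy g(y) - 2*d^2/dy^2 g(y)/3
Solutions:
 g(y) = C1 + C2*erfi(sqrt(3)*y/2)


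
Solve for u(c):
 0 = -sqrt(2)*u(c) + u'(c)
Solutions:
 u(c) = C1*exp(sqrt(2)*c)


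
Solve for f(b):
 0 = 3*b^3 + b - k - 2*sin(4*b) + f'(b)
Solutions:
 f(b) = C1 - 3*b^4/4 - b^2/2 + b*k - cos(4*b)/2


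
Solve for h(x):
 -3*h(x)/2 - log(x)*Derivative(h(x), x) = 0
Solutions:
 h(x) = C1*exp(-3*li(x)/2)


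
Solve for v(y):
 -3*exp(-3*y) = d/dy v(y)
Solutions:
 v(y) = C1 + exp(-3*y)


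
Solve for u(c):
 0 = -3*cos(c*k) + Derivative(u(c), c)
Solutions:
 u(c) = C1 + 3*sin(c*k)/k


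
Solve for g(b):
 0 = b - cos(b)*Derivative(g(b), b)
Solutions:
 g(b) = C1 + Integral(b/cos(b), b)


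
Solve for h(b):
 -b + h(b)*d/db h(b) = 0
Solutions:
 h(b) = -sqrt(C1 + b^2)
 h(b) = sqrt(C1 + b^2)


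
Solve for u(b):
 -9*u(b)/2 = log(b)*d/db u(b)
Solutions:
 u(b) = C1*exp(-9*li(b)/2)


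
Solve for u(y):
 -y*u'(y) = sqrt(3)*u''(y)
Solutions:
 u(y) = C1 + C2*erf(sqrt(2)*3^(3/4)*y/6)


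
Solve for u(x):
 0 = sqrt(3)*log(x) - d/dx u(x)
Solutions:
 u(x) = C1 + sqrt(3)*x*log(x) - sqrt(3)*x


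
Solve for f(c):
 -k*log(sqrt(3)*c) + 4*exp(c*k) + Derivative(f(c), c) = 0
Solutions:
 f(c) = C1 + c*k*log(c) + c*k*(-1 + log(3)/2) + Piecewise((-4*exp(c*k)/k, Ne(k, 0)), (-4*c, True))


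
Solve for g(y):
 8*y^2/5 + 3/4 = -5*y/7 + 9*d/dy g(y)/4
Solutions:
 g(y) = C1 + 32*y^3/135 + 10*y^2/63 + y/3


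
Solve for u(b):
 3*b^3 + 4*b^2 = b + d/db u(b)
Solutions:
 u(b) = C1 + 3*b^4/4 + 4*b^3/3 - b^2/2


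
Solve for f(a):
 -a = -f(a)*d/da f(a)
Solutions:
 f(a) = -sqrt(C1 + a^2)
 f(a) = sqrt(C1 + a^2)


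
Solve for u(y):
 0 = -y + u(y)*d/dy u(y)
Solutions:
 u(y) = -sqrt(C1 + y^2)
 u(y) = sqrt(C1 + y^2)


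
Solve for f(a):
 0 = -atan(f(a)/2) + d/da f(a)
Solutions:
 Integral(1/atan(_y/2), (_y, f(a))) = C1 + a


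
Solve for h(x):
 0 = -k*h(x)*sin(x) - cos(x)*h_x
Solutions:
 h(x) = C1*exp(k*log(cos(x)))


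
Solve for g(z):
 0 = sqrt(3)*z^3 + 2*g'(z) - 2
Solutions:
 g(z) = C1 - sqrt(3)*z^4/8 + z


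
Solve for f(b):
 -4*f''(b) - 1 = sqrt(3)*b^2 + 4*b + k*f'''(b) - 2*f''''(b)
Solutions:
 f(b) = C1 + C2*b + C3*exp(b*(k - sqrt(k^2 + 32))/4) + C4*exp(b*(k + sqrt(k^2 + 32))/4) - sqrt(3)*b^4/48 + b^3*(sqrt(3)*k - 8)/48 + b^2*(-sqrt(3)*k^2 + 8*k - 8*sqrt(3) - 8)/64


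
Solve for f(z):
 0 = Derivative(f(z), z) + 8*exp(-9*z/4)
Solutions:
 f(z) = C1 + 32*exp(-9*z/4)/9


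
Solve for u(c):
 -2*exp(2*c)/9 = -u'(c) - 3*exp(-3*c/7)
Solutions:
 u(c) = C1 + exp(2*c)/9 + 7*exp(-3*c/7)


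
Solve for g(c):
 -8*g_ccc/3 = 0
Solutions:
 g(c) = C1 + C2*c + C3*c^2


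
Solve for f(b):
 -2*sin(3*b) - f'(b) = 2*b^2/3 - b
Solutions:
 f(b) = C1 - 2*b^3/9 + b^2/2 + 2*cos(3*b)/3


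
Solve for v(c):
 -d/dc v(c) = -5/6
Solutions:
 v(c) = C1 + 5*c/6


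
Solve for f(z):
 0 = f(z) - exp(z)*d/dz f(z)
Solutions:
 f(z) = C1*exp(-exp(-z))


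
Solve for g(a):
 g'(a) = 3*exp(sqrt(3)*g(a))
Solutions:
 g(a) = sqrt(3)*(2*log(-1/(C1 + 3*a)) - log(3))/6


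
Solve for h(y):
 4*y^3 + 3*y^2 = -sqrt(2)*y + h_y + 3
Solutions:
 h(y) = C1 + y^4 + y^3 + sqrt(2)*y^2/2 - 3*y


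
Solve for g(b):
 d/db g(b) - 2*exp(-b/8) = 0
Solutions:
 g(b) = C1 - 16*exp(-b/8)


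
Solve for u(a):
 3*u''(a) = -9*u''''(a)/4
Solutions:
 u(a) = C1 + C2*a + C3*sin(2*sqrt(3)*a/3) + C4*cos(2*sqrt(3)*a/3)


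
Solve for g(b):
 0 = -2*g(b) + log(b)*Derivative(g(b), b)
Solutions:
 g(b) = C1*exp(2*li(b))


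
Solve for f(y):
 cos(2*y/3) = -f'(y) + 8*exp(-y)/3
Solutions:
 f(y) = C1 - 3*sin(2*y/3)/2 - 8*exp(-y)/3


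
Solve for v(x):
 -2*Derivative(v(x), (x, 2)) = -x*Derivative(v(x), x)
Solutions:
 v(x) = C1 + C2*erfi(x/2)


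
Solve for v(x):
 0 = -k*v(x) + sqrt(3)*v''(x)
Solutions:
 v(x) = C1*exp(-3^(3/4)*sqrt(k)*x/3) + C2*exp(3^(3/4)*sqrt(k)*x/3)


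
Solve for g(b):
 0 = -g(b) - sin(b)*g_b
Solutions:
 g(b) = C1*sqrt(cos(b) + 1)/sqrt(cos(b) - 1)


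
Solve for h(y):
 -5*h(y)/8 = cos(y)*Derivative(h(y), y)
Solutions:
 h(y) = C1*(sin(y) - 1)^(5/16)/(sin(y) + 1)^(5/16)


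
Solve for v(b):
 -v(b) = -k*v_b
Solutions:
 v(b) = C1*exp(b/k)


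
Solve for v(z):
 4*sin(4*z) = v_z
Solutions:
 v(z) = C1 - cos(4*z)


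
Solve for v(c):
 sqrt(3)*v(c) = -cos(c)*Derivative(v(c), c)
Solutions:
 v(c) = C1*(sin(c) - 1)^(sqrt(3)/2)/(sin(c) + 1)^(sqrt(3)/2)


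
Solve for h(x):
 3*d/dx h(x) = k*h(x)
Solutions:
 h(x) = C1*exp(k*x/3)


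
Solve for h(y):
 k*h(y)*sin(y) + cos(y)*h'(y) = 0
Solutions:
 h(y) = C1*exp(k*log(cos(y)))


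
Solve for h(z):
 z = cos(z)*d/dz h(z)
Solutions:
 h(z) = C1 + Integral(z/cos(z), z)


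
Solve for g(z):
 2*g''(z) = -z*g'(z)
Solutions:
 g(z) = C1 + C2*erf(z/2)


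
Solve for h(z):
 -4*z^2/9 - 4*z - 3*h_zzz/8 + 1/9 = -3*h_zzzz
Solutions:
 h(z) = C1 + C2*z + C3*z^2 + C4*exp(z/8) - 8*z^5/405 - 100*z^4/81 - 3196*z^3/81


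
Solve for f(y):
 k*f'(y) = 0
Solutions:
 f(y) = C1


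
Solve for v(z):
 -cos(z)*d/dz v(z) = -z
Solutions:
 v(z) = C1 + Integral(z/cos(z), z)


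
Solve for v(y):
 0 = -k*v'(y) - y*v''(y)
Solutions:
 v(y) = C1 + y^(1 - re(k))*(C2*sin(log(y)*Abs(im(k))) + C3*cos(log(y)*im(k)))


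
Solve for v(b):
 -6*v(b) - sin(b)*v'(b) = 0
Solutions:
 v(b) = C1*(cos(b)^3 + 3*cos(b)^2 + 3*cos(b) + 1)/(cos(b)^3 - 3*cos(b)^2 + 3*cos(b) - 1)


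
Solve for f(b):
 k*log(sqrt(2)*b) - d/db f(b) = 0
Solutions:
 f(b) = C1 + b*k*log(b) - b*k + b*k*log(2)/2


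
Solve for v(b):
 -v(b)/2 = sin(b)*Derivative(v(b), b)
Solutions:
 v(b) = C1*(cos(b) + 1)^(1/4)/(cos(b) - 1)^(1/4)


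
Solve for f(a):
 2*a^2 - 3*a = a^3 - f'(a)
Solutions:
 f(a) = C1 + a^4/4 - 2*a^3/3 + 3*a^2/2


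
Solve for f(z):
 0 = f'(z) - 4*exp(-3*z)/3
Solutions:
 f(z) = C1 - 4*exp(-3*z)/9


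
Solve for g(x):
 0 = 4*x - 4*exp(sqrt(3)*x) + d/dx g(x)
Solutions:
 g(x) = C1 - 2*x^2 + 4*sqrt(3)*exp(sqrt(3)*x)/3


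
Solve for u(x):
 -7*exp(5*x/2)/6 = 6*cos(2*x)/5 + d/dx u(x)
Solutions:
 u(x) = C1 - 7*exp(5*x/2)/15 - 3*sin(2*x)/5


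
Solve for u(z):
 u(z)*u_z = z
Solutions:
 u(z) = -sqrt(C1 + z^2)
 u(z) = sqrt(C1 + z^2)


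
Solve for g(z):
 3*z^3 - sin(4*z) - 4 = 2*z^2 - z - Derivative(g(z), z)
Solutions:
 g(z) = C1 - 3*z^4/4 + 2*z^3/3 - z^2/2 + 4*z - cos(4*z)/4


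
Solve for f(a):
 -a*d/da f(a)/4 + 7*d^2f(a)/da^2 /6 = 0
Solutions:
 f(a) = C1 + C2*erfi(sqrt(21)*a/14)


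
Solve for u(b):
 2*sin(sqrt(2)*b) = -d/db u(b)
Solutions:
 u(b) = C1 + sqrt(2)*cos(sqrt(2)*b)


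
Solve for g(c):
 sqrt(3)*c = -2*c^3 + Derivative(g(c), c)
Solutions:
 g(c) = C1 + c^4/2 + sqrt(3)*c^2/2


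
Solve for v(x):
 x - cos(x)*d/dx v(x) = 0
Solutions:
 v(x) = C1 + Integral(x/cos(x), x)


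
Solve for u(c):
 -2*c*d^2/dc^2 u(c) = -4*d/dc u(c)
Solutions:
 u(c) = C1 + C2*c^3


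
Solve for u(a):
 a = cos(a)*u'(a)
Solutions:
 u(a) = C1 + Integral(a/cos(a), a)


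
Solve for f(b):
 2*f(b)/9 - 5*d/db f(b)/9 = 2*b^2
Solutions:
 f(b) = C1*exp(2*b/5) + 9*b^2 + 45*b + 225/2


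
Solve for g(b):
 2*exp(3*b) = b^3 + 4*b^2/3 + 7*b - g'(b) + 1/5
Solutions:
 g(b) = C1 + b^4/4 + 4*b^3/9 + 7*b^2/2 + b/5 - 2*exp(3*b)/3


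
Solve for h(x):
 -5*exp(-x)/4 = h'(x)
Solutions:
 h(x) = C1 + 5*exp(-x)/4


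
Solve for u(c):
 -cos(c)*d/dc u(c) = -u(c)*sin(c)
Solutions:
 u(c) = C1/cos(c)


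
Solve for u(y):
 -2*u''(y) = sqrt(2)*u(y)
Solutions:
 u(y) = C1*sin(2^(3/4)*y/2) + C2*cos(2^(3/4)*y/2)


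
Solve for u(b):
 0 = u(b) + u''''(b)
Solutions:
 u(b) = (C1*sin(sqrt(2)*b/2) + C2*cos(sqrt(2)*b/2))*exp(-sqrt(2)*b/2) + (C3*sin(sqrt(2)*b/2) + C4*cos(sqrt(2)*b/2))*exp(sqrt(2)*b/2)


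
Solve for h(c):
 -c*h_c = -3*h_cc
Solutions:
 h(c) = C1 + C2*erfi(sqrt(6)*c/6)


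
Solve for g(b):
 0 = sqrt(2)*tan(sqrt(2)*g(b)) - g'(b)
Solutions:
 g(b) = sqrt(2)*(pi - asin(C1*exp(2*b)))/2
 g(b) = sqrt(2)*asin(C1*exp(2*b))/2


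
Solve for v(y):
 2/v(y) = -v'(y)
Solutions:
 v(y) = -sqrt(C1 - 4*y)
 v(y) = sqrt(C1 - 4*y)


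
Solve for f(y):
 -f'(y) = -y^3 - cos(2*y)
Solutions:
 f(y) = C1 + y^4/4 + sin(2*y)/2


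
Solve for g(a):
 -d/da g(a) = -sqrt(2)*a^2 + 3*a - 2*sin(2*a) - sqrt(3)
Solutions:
 g(a) = C1 + sqrt(2)*a^3/3 - 3*a^2/2 + sqrt(3)*a - cos(2*a)


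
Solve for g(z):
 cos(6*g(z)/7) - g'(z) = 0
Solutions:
 -z - 7*log(sin(6*g(z)/7) - 1)/12 + 7*log(sin(6*g(z)/7) + 1)/12 = C1


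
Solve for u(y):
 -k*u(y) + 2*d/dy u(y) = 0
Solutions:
 u(y) = C1*exp(k*y/2)


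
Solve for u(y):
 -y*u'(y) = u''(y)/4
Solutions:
 u(y) = C1 + C2*erf(sqrt(2)*y)


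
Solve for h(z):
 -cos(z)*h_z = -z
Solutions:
 h(z) = C1 + Integral(z/cos(z), z)


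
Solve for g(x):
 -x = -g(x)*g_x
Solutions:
 g(x) = -sqrt(C1 + x^2)
 g(x) = sqrt(C1 + x^2)


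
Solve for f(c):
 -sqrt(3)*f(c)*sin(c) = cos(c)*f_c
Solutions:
 f(c) = C1*cos(c)^(sqrt(3))


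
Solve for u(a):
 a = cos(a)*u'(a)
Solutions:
 u(a) = C1 + Integral(a/cos(a), a)


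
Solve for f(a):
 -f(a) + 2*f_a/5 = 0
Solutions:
 f(a) = C1*exp(5*a/2)


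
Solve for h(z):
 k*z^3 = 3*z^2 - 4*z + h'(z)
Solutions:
 h(z) = C1 + k*z^4/4 - z^3 + 2*z^2


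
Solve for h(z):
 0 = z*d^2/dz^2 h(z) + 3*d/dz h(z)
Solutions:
 h(z) = C1 + C2/z^2


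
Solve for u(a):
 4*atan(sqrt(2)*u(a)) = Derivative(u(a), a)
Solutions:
 Integral(1/atan(sqrt(2)*_y), (_y, u(a))) = C1 + 4*a


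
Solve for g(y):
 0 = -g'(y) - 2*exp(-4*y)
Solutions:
 g(y) = C1 + exp(-4*y)/2


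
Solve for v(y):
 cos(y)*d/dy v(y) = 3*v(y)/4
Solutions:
 v(y) = C1*(sin(y) + 1)^(3/8)/(sin(y) - 1)^(3/8)


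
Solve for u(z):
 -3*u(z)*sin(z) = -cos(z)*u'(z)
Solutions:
 u(z) = C1/cos(z)^3


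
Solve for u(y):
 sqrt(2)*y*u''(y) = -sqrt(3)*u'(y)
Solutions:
 u(y) = C1 + C2*y^(1 - sqrt(6)/2)


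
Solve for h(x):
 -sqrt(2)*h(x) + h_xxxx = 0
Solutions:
 h(x) = C1*exp(-2^(1/8)*x) + C2*exp(2^(1/8)*x) + C3*sin(2^(1/8)*x) + C4*cos(2^(1/8)*x)


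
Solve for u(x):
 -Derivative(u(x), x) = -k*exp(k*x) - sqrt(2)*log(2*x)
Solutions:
 u(x) = C1 + sqrt(2)*x*log(x) + sqrt(2)*x*(-1 + log(2)) + exp(k*x)


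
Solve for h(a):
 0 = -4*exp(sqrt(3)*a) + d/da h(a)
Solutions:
 h(a) = C1 + 4*sqrt(3)*exp(sqrt(3)*a)/3


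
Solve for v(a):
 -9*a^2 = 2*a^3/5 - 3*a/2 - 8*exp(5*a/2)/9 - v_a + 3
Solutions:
 v(a) = C1 + a^4/10 + 3*a^3 - 3*a^2/4 + 3*a - 16*exp(5*a/2)/45


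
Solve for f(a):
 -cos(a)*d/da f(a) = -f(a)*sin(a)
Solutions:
 f(a) = C1/cos(a)


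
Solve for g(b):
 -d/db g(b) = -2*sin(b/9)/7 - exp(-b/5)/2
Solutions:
 g(b) = C1 - 18*cos(b/9)/7 - 5*exp(-b/5)/2


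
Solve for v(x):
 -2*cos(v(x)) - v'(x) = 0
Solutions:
 v(x) = pi - asin((C1 + exp(4*x))/(C1 - exp(4*x)))
 v(x) = asin((C1 + exp(4*x))/(C1 - exp(4*x)))


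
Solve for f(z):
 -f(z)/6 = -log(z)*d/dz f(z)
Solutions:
 f(z) = C1*exp(li(z)/6)


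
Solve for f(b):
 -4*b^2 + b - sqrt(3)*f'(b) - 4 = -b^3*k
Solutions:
 f(b) = C1 + sqrt(3)*b^4*k/12 - 4*sqrt(3)*b^3/9 + sqrt(3)*b^2/6 - 4*sqrt(3)*b/3


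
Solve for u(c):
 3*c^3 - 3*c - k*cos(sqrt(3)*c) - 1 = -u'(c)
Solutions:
 u(c) = C1 - 3*c^4/4 + 3*c^2/2 + c + sqrt(3)*k*sin(sqrt(3)*c)/3


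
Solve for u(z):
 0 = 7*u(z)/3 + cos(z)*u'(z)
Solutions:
 u(z) = C1*(sin(z) - 1)^(7/6)/(sin(z) + 1)^(7/6)


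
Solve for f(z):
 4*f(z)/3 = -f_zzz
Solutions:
 f(z) = C3*exp(-6^(2/3)*z/3) + (C1*sin(2^(2/3)*3^(1/6)*z/2) + C2*cos(2^(2/3)*3^(1/6)*z/2))*exp(6^(2/3)*z/6)


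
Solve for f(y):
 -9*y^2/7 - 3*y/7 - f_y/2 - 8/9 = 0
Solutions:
 f(y) = C1 - 6*y^3/7 - 3*y^2/7 - 16*y/9


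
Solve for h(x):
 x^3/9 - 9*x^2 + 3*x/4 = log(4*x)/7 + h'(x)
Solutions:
 h(x) = C1 + x^4/36 - 3*x^3 + 3*x^2/8 - x*log(x)/7 - 2*x*log(2)/7 + x/7


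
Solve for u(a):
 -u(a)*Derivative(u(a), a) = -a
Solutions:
 u(a) = -sqrt(C1 + a^2)
 u(a) = sqrt(C1 + a^2)


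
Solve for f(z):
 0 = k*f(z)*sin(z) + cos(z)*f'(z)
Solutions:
 f(z) = C1*exp(k*log(cos(z)))
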